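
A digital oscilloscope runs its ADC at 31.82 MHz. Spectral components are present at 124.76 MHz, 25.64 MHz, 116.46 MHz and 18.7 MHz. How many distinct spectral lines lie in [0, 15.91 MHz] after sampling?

4

fs/2 = 15.91 MHz.
124.76 MHz mod fs = 29.3 MHz.
29.3 MHz > fs/2 = 15.91 MHz, folds to fs − 29.3 MHz = 2.52 MHz.
25.64 MHz > fs/2 = 15.91 MHz, folds to fs − 25.64 MHz = 6.18 MHz.
116.46 MHz mod fs = 21 MHz.
21 MHz > fs/2 = 15.91 MHz, folds to fs − 21 MHz = 10.82 MHz.
18.7 MHz > fs/2 = 15.91 MHz, folds to fs − 18.7 MHz = 13.12 MHz.
Distinct values: {2.52 MHz, 6.18 MHz, 10.82 MHz, 13.12 MHz} → 4.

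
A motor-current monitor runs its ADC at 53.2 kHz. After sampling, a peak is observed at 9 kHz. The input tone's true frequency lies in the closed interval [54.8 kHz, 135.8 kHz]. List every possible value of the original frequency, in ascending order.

62.2 kHz, 97.4 kHz, 115.4 kHz

Frequencies that alias to 9 kHz are k·fs ± 9 kHz for integer k ≥ 0.
k=0: 9 kHz.
k=1: 44.2 kHz, 62.2 kHz.
k=2: 97.4 kHz, 115.4 kHz.
k=3: 150.6 kHz, 168.6 kHz.
Within [54.8 kHz, 135.8 kHz]: 62.2 kHz, 97.4 kHz, 115.4 kHz.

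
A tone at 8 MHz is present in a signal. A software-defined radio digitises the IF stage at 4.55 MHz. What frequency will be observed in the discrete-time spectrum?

8 MHz mod fs = 3.45 MHz.
3.45 MHz > fs/2 = 2.275 MHz, folds to fs − 3.45 MHz = 1.1 MHz.

1.1 MHz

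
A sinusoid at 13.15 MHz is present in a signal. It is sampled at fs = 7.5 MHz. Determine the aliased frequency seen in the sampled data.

13.15 MHz mod fs = 5.65 MHz.
5.65 MHz > fs/2 = 3.75 MHz, folds to fs − 5.65 MHz = 1.85 MHz.

1.85 MHz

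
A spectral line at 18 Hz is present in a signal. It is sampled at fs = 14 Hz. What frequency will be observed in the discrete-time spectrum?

4 Hz

18 Hz mod fs = 4 Hz.
4 Hz ≤ fs/2 = 7 Hz, appears at 4 Hz.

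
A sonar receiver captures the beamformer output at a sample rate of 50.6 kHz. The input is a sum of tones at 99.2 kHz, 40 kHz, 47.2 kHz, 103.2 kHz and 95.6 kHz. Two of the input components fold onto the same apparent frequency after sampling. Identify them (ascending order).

fs/2 = 25.3 kHz.
99.2 kHz mod fs = 48.6 kHz.
48.6 kHz > fs/2 = 25.3 kHz, folds to fs − 48.6 kHz = 2 kHz.
40 kHz > fs/2 = 25.3 kHz, folds to fs − 40 kHz = 10.6 kHz.
47.2 kHz > fs/2 = 25.3 kHz, folds to fs − 47.2 kHz = 3.4 kHz.
103.2 kHz mod fs = 2 kHz.
2 kHz ≤ fs/2 = 25.3 kHz, appears at 2 kHz.
95.6 kHz mod fs = 45 kHz.
45 kHz > fs/2 = 25.3 kHz, folds to fs − 45 kHz = 5.6 kHz.
99.2 kHz and 103.2 kHz both map to 2 kHz.

99.2 kHz, 103.2 kHz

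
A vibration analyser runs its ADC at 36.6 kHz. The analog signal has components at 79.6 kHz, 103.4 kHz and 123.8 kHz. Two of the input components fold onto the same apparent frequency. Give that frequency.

fs/2 = 18.3 kHz.
79.6 kHz mod fs = 6.4 kHz.
6.4 kHz ≤ fs/2 = 18.3 kHz, appears at 6.4 kHz.
103.4 kHz mod fs = 30.2 kHz.
30.2 kHz > fs/2 = 18.3 kHz, folds to fs − 30.2 kHz = 6.4 kHz.
123.8 kHz mod fs = 14 kHz.
14 kHz ≤ fs/2 = 18.3 kHz, appears at 14 kHz.
79.6 kHz and 103.4 kHz both map to 6.4 kHz.

6.4 kHz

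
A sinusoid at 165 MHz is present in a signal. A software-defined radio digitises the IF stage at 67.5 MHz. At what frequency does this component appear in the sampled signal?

30 MHz

165 MHz mod fs = 30 MHz.
30 MHz ≤ fs/2 = 33.75 MHz, appears at 30 MHz.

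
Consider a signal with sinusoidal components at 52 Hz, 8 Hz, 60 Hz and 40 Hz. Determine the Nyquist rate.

120 Hz

Highest-frequency component: 60 Hz.
Nyquist rate = 2 × 60 Hz = 120 Hz.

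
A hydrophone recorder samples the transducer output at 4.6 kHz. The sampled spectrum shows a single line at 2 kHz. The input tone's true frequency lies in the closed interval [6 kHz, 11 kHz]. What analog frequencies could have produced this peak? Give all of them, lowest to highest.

Frequencies that alias to 2 kHz are k·fs ± 2 kHz for integer k ≥ 0.
k=0: 2 kHz.
k=1: 2.6 kHz, 6.6 kHz.
k=2: 7.2 kHz, 11.2 kHz.
k=3: 11.8 kHz, 15.8 kHz.
Within [6 kHz, 11 kHz]: 6.6 kHz, 7.2 kHz.

6.6 kHz, 7.2 kHz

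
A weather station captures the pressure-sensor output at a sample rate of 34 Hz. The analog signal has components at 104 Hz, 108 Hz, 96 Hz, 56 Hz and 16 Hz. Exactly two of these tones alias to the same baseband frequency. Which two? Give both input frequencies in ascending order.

fs/2 = 17 Hz.
104 Hz mod fs = 2 Hz.
2 Hz ≤ fs/2 = 17 Hz, appears at 2 Hz.
108 Hz mod fs = 6 Hz.
6 Hz ≤ fs/2 = 17 Hz, appears at 6 Hz.
96 Hz mod fs = 28 Hz.
28 Hz > fs/2 = 17 Hz, folds to fs − 28 Hz = 6 Hz.
56 Hz mod fs = 22 Hz.
22 Hz > fs/2 = 17 Hz, folds to fs − 22 Hz = 12 Hz.
16 Hz ≤ fs/2 = 17 Hz, passes unchanged.
96 Hz and 108 Hz both map to 6 Hz.

96 Hz, 108 Hz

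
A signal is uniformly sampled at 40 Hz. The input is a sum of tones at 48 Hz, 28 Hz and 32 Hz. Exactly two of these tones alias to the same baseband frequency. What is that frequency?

8 Hz

fs/2 = 20 Hz.
48 Hz mod fs = 8 Hz.
8 Hz ≤ fs/2 = 20 Hz, appears at 8 Hz.
28 Hz > fs/2 = 20 Hz, folds to fs − 28 Hz = 12 Hz.
32 Hz > fs/2 = 20 Hz, folds to fs − 32 Hz = 8 Hz.
32 Hz and 48 Hz both map to 8 Hz.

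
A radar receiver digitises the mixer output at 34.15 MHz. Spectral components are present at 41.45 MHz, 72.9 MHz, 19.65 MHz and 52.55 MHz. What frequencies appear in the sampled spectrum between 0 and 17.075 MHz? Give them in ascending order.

4.6 MHz, 7.3 MHz, 14.5 MHz, 15.75 MHz

fs/2 = 17.075 MHz.
41.45 MHz mod fs = 7.3 MHz.
7.3 MHz ≤ fs/2 = 17.075 MHz, appears at 7.3 MHz.
72.9 MHz mod fs = 4.6 MHz.
4.6 MHz ≤ fs/2 = 17.075 MHz, appears at 4.6 MHz.
19.65 MHz > fs/2 = 17.075 MHz, folds to fs − 19.65 MHz = 14.5 MHz.
52.55 MHz mod fs = 18.4 MHz.
18.4 MHz > fs/2 = 17.075 MHz, folds to fs − 18.4 MHz = 15.75 MHz.
Distinct values: {4.6 MHz, 7.3 MHz, 14.5 MHz, 15.75 MHz}.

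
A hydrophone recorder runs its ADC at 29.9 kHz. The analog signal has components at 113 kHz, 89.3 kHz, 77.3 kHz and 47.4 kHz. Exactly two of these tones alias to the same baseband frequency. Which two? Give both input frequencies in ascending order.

fs/2 = 14.95 kHz.
113 kHz mod fs = 23.3 kHz.
23.3 kHz > fs/2 = 14.95 kHz, folds to fs − 23.3 kHz = 6.6 kHz.
89.3 kHz mod fs = 29.5 kHz.
29.5 kHz > fs/2 = 14.95 kHz, folds to fs − 29.5 kHz = 0.4 kHz.
77.3 kHz mod fs = 17.5 kHz.
17.5 kHz > fs/2 = 14.95 kHz, folds to fs − 17.5 kHz = 12.4 kHz.
47.4 kHz mod fs = 17.5 kHz.
17.5 kHz > fs/2 = 14.95 kHz, folds to fs − 17.5 kHz = 12.4 kHz.
47.4 kHz and 77.3 kHz both map to 12.4 kHz.

47.4 kHz, 77.3 kHz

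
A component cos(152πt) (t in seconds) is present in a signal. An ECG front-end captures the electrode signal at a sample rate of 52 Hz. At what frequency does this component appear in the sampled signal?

ω = 152π rad/s → f = ω/(2π) = 76 Hz.
76 Hz mod fs = 24 Hz.
24 Hz ≤ fs/2 = 26 Hz, appears at 24 Hz.

24 Hz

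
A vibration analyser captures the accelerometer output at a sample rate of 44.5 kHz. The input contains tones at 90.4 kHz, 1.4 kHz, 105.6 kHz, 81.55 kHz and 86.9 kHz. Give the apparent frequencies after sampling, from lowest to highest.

1.4 kHz, 2.1 kHz, 7.45 kHz, 16.6 kHz

fs/2 = 22.25 kHz.
90.4 kHz mod fs = 1.4 kHz.
1.4 kHz ≤ fs/2 = 22.25 kHz, appears at 1.4 kHz.
1.4 kHz ≤ fs/2 = 22.25 kHz, passes unchanged.
105.6 kHz mod fs = 16.6 kHz.
16.6 kHz ≤ fs/2 = 22.25 kHz, appears at 16.6 kHz.
81.55 kHz mod fs = 37.05 kHz.
37.05 kHz > fs/2 = 22.25 kHz, folds to fs − 37.05 kHz = 7.45 kHz.
86.9 kHz mod fs = 42.4 kHz.
42.4 kHz > fs/2 = 22.25 kHz, folds to fs − 42.4 kHz = 2.1 kHz.
Distinct values: {1.4 kHz, 2.1 kHz, 7.45 kHz, 16.6 kHz}.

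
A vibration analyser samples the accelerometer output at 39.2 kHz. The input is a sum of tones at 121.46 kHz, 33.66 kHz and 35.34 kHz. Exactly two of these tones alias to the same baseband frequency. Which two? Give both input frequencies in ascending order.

fs/2 = 19.6 kHz.
121.46 kHz mod fs = 3.86 kHz.
3.86 kHz ≤ fs/2 = 19.6 kHz, appears at 3.86 kHz.
33.66 kHz > fs/2 = 19.6 kHz, folds to fs − 33.66 kHz = 5.54 kHz.
35.34 kHz > fs/2 = 19.6 kHz, folds to fs − 35.34 kHz = 3.86 kHz.
35.34 kHz and 121.46 kHz both map to 3.86 kHz.

35.34 kHz, 121.46 kHz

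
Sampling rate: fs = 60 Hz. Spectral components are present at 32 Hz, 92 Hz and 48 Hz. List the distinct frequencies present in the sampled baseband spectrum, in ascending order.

12 Hz, 28 Hz

fs/2 = 30 Hz.
32 Hz > fs/2 = 30 Hz, folds to fs − 32 Hz = 28 Hz.
92 Hz mod fs = 32 Hz.
32 Hz > fs/2 = 30 Hz, folds to fs − 32 Hz = 28 Hz.
48 Hz > fs/2 = 30 Hz, folds to fs − 48 Hz = 12 Hz.
Distinct values: {12 Hz, 28 Hz}.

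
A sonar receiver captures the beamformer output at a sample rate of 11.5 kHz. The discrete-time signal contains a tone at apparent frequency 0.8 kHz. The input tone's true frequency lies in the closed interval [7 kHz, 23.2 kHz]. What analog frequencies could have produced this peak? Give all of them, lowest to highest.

Frequencies that alias to 0.8 kHz are k·fs ± 0.8 kHz for integer k ≥ 0.
k=0: 0.8 kHz.
k=1: 10.7 kHz, 12.3 kHz.
k=2: 22.2 kHz, 23.8 kHz.
k=3: 33.7 kHz, 35.3 kHz.
Within [7 kHz, 23.2 kHz]: 10.7 kHz, 12.3 kHz, 22.2 kHz.

10.7 kHz, 12.3 kHz, 22.2 kHz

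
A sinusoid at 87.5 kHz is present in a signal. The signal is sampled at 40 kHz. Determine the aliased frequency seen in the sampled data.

7.5 kHz

87.5 kHz mod fs = 7.5 kHz.
7.5 kHz ≤ fs/2 = 20 kHz, appears at 7.5 kHz.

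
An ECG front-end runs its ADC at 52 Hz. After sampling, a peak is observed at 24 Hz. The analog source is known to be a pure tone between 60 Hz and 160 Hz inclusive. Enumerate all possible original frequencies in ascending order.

Frequencies that alias to 24 Hz are k·fs ± 24 Hz for integer k ≥ 0.
k=0: 24 Hz.
k=1: 28 Hz, 76 Hz.
k=2: 80 Hz, 128 Hz.
k=3: 132 Hz, 180 Hz.
k=4: 184 Hz, 232 Hz.
Within [60 Hz, 160 Hz]: 76 Hz, 80 Hz, 128 Hz, 132 Hz.

76 Hz, 80 Hz, 128 Hz, 132 Hz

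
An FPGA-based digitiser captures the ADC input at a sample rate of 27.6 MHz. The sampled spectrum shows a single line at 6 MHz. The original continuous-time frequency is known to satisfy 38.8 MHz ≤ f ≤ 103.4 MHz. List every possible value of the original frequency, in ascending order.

49.2 MHz, 61.2 MHz, 76.8 MHz, 88.8 MHz

Frequencies that alias to 6 MHz are k·fs ± 6 MHz for integer k ≥ 0.
k=0: 6 MHz.
k=1: 21.6 MHz, 33.6 MHz.
k=2: 49.2 MHz, 61.2 MHz.
k=3: 76.8 MHz, 88.8 MHz.
k=4: 104.4 MHz, 116.4 MHz.
Within [38.8 MHz, 103.4 MHz]: 49.2 MHz, 61.2 MHz, 76.8 MHz, 88.8 MHz.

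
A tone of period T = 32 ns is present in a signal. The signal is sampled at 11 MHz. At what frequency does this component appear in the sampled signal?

1.75 MHz

T = 32 ns → f = 1/T = 31.25 MHz.
31.25 MHz mod fs = 9.25 MHz.
9.25 MHz > fs/2 = 5.5 MHz, folds to fs − 9.25 MHz = 1.75 MHz.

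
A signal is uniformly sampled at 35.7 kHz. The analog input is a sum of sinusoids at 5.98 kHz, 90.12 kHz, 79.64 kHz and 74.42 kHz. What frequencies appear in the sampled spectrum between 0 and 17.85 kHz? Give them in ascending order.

3.02 kHz, 5.98 kHz, 8.24 kHz, 16.98 kHz

fs/2 = 17.85 kHz.
5.98 kHz ≤ fs/2 = 17.85 kHz, passes unchanged.
90.12 kHz mod fs = 18.72 kHz.
18.72 kHz > fs/2 = 17.85 kHz, folds to fs − 18.72 kHz = 16.98 kHz.
79.64 kHz mod fs = 8.24 kHz.
8.24 kHz ≤ fs/2 = 17.85 kHz, appears at 8.24 kHz.
74.42 kHz mod fs = 3.02 kHz.
3.02 kHz ≤ fs/2 = 17.85 kHz, appears at 3.02 kHz.
Distinct values: {3.02 kHz, 5.98 kHz, 8.24 kHz, 16.98 kHz}.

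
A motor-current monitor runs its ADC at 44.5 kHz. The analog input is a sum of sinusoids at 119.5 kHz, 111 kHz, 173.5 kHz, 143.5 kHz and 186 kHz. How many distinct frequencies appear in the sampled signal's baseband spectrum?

5

fs/2 = 22.25 kHz.
119.5 kHz mod fs = 30.5 kHz.
30.5 kHz > fs/2 = 22.25 kHz, folds to fs − 30.5 kHz = 14 kHz.
111 kHz mod fs = 22 kHz.
22 kHz ≤ fs/2 = 22.25 kHz, appears at 22 kHz.
173.5 kHz mod fs = 40 kHz.
40 kHz > fs/2 = 22.25 kHz, folds to fs − 40 kHz = 4.5 kHz.
143.5 kHz mod fs = 10 kHz.
10 kHz ≤ fs/2 = 22.25 kHz, appears at 10 kHz.
186 kHz mod fs = 8 kHz.
8 kHz ≤ fs/2 = 22.25 kHz, appears at 8 kHz.
Distinct values: {4.5 kHz, 8 kHz, 10 kHz, 14 kHz, 22 kHz} → 5.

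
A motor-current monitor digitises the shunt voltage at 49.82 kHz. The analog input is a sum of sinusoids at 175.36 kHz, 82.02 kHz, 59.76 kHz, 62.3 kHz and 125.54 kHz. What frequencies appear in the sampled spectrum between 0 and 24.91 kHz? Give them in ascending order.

fs/2 = 24.91 kHz.
175.36 kHz mod fs = 25.9 kHz.
25.9 kHz > fs/2 = 24.91 kHz, folds to fs − 25.9 kHz = 23.92 kHz.
82.02 kHz mod fs = 32.2 kHz.
32.2 kHz > fs/2 = 24.91 kHz, folds to fs − 32.2 kHz = 17.62 kHz.
59.76 kHz mod fs = 9.94 kHz.
9.94 kHz ≤ fs/2 = 24.91 kHz, appears at 9.94 kHz.
62.3 kHz mod fs = 12.48 kHz.
12.48 kHz ≤ fs/2 = 24.91 kHz, appears at 12.48 kHz.
125.54 kHz mod fs = 25.9 kHz.
25.9 kHz > fs/2 = 24.91 kHz, folds to fs − 25.9 kHz = 23.92 kHz.
Distinct values: {9.94 kHz, 12.48 kHz, 17.62 kHz, 23.92 kHz}.

9.94 kHz, 12.48 kHz, 17.62 kHz, 23.92 kHz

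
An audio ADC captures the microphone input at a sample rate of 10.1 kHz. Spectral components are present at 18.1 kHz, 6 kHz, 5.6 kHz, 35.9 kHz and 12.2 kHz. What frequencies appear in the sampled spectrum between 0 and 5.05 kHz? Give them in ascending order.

2.1 kHz, 4.1 kHz, 4.5 kHz

fs/2 = 5.05 kHz.
18.1 kHz mod fs = 8 kHz.
8 kHz > fs/2 = 5.05 kHz, folds to fs − 8 kHz = 2.1 kHz.
6 kHz > fs/2 = 5.05 kHz, folds to fs − 6 kHz = 4.1 kHz.
5.6 kHz > fs/2 = 5.05 kHz, folds to fs − 5.6 kHz = 4.5 kHz.
35.9 kHz mod fs = 5.6 kHz.
5.6 kHz > fs/2 = 5.05 kHz, folds to fs − 5.6 kHz = 4.5 kHz.
12.2 kHz mod fs = 2.1 kHz.
2.1 kHz ≤ fs/2 = 5.05 kHz, appears at 2.1 kHz.
Distinct values: {2.1 kHz, 4.1 kHz, 4.5 kHz}.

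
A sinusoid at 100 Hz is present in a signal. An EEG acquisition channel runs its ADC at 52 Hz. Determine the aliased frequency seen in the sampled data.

4 Hz

100 Hz mod fs = 48 Hz.
48 Hz > fs/2 = 26 Hz, folds to fs − 48 Hz = 4 Hz.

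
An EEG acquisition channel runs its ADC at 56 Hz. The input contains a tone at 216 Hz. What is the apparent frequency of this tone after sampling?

216 Hz mod fs = 48 Hz.
48 Hz > fs/2 = 28 Hz, folds to fs − 48 Hz = 8 Hz.

8 Hz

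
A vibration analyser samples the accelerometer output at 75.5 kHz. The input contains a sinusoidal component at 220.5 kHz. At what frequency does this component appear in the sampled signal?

220.5 kHz mod fs = 69.5 kHz.
69.5 kHz > fs/2 = 37.75 kHz, folds to fs − 69.5 kHz = 6 kHz.

6 kHz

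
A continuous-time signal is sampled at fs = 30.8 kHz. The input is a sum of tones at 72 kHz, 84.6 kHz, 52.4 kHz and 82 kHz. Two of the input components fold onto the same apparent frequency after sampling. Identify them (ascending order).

72 kHz, 82 kHz

fs/2 = 15.4 kHz.
72 kHz mod fs = 10.4 kHz.
10.4 kHz ≤ fs/2 = 15.4 kHz, appears at 10.4 kHz.
84.6 kHz mod fs = 23 kHz.
23 kHz > fs/2 = 15.4 kHz, folds to fs − 23 kHz = 7.8 kHz.
52.4 kHz mod fs = 21.6 kHz.
21.6 kHz > fs/2 = 15.4 kHz, folds to fs − 21.6 kHz = 9.2 kHz.
82 kHz mod fs = 20.4 kHz.
20.4 kHz > fs/2 = 15.4 kHz, folds to fs − 20.4 kHz = 10.4 kHz.
72 kHz and 82 kHz both map to 10.4 kHz.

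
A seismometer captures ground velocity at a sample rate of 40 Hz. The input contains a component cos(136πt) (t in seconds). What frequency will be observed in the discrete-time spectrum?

12 Hz

ω = 136π rad/s → f = ω/(2π) = 68 Hz.
68 Hz mod fs = 28 Hz.
28 Hz > fs/2 = 20 Hz, folds to fs − 28 Hz = 12 Hz.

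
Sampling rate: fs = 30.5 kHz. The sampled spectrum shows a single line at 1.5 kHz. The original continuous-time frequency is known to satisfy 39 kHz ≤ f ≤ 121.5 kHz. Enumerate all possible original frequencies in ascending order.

Frequencies that alias to 1.5 kHz are k·fs ± 1.5 kHz for integer k ≥ 0.
k=0: 1.5 kHz.
k=1: 29 kHz, 32 kHz.
k=2: 59.5 kHz, 62.5 kHz.
k=3: 90 kHz, 93 kHz.
k=4: 120.5 kHz, 123.5 kHz.
k=5: 151 kHz, 154 kHz.
Within [39 kHz, 121.5 kHz]: 59.5 kHz, 62.5 kHz, 90 kHz, 93 kHz, 120.5 kHz.

59.5 kHz, 62.5 kHz, 90 kHz, 93 kHz, 120.5 kHz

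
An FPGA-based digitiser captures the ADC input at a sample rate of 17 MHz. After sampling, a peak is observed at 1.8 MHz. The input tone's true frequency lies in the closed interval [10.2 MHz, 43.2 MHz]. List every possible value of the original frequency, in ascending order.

15.2 MHz, 18.8 MHz, 32.2 MHz, 35.8 MHz

Frequencies that alias to 1.8 MHz are k·fs ± 1.8 MHz for integer k ≥ 0.
k=0: 1.8 MHz.
k=1: 15.2 MHz, 18.8 MHz.
k=2: 32.2 MHz, 35.8 MHz.
k=3: 49.2 MHz, 52.8 MHz.
Within [10.2 MHz, 43.2 MHz]: 15.2 MHz, 18.8 MHz, 32.2 MHz, 35.8 MHz.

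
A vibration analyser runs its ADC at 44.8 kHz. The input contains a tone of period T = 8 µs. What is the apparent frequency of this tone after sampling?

T = 8 µs → f = 1/T = 125 kHz.
125 kHz mod fs = 35.4 kHz.
35.4 kHz > fs/2 = 22.4 kHz, folds to fs − 35.4 kHz = 9.4 kHz.

9.4 kHz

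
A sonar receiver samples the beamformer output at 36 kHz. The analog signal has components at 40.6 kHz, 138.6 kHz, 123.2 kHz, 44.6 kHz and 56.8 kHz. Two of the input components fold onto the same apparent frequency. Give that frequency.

15.2 kHz

fs/2 = 18 kHz.
40.6 kHz mod fs = 4.6 kHz.
4.6 kHz ≤ fs/2 = 18 kHz, appears at 4.6 kHz.
138.6 kHz mod fs = 30.6 kHz.
30.6 kHz > fs/2 = 18 kHz, folds to fs − 30.6 kHz = 5.4 kHz.
123.2 kHz mod fs = 15.2 kHz.
15.2 kHz ≤ fs/2 = 18 kHz, appears at 15.2 kHz.
44.6 kHz mod fs = 8.6 kHz.
8.6 kHz ≤ fs/2 = 18 kHz, appears at 8.6 kHz.
56.8 kHz mod fs = 20.8 kHz.
20.8 kHz > fs/2 = 18 kHz, folds to fs − 20.8 kHz = 15.2 kHz.
56.8 kHz and 123.2 kHz both map to 15.2 kHz.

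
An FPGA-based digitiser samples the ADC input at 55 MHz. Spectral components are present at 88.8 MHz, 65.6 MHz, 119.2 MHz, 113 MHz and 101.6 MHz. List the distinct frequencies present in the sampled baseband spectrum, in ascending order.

3 MHz, 8.4 MHz, 9.2 MHz, 10.6 MHz, 21.2 MHz

fs/2 = 27.5 MHz.
88.8 MHz mod fs = 33.8 MHz.
33.8 MHz > fs/2 = 27.5 MHz, folds to fs − 33.8 MHz = 21.2 MHz.
65.6 MHz mod fs = 10.6 MHz.
10.6 MHz ≤ fs/2 = 27.5 MHz, appears at 10.6 MHz.
119.2 MHz mod fs = 9.2 MHz.
9.2 MHz ≤ fs/2 = 27.5 MHz, appears at 9.2 MHz.
113 MHz mod fs = 3 MHz.
3 MHz ≤ fs/2 = 27.5 MHz, appears at 3 MHz.
101.6 MHz mod fs = 46.6 MHz.
46.6 MHz > fs/2 = 27.5 MHz, folds to fs − 46.6 MHz = 8.4 MHz.
Distinct values: {3 MHz, 8.4 MHz, 9.2 MHz, 10.6 MHz, 21.2 MHz}.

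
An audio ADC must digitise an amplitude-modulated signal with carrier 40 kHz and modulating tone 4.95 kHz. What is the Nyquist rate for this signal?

AM sidebands sit at fc ± fm = 35.05 kHz and 44.95 kHz.
Highest-frequency component: 44.95 kHz.
Nyquist rate = 2 × 44.95 kHz = 89.9 kHz.

89.9 kHz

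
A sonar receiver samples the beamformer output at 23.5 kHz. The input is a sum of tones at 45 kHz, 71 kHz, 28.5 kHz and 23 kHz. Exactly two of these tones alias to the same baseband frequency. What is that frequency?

fs/2 = 11.75 kHz.
45 kHz mod fs = 21.5 kHz.
21.5 kHz > fs/2 = 11.75 kHz, folds to fs − 21.5 kHz = 2 kHz.
71 kHz mod fs = 0.5 kHz.
0.5 kHz ≤ fs/2 = 11.75 kHz, appears at 0.5 kHz.
28.5 kHz mod fs = 5 kHz.
5 kHz ≤ fs/2 = 11.75 kHz, appears at 5 kHz.
23 kHz > fs/2 = 11.75 kHz, folds to fs − 23 kHz = 0.5 kHz.
23 kHz and 71 kHz both map to 0.5 kHz.

0.5 kHz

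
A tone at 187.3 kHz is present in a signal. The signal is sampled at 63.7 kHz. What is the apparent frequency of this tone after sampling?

3.8 kHz

187.3 kHz mod fs = 59.9 kHz.
59.9 kHz > fs/2 = 31.85 kHz, folds to fs − 59.9 kHz = 3.8 kHz.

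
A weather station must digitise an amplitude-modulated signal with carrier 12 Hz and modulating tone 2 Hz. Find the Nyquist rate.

AM sidebands sit at fc ± fm = 10 Hz and 14 Hz.
Highest-frequency component: 14 Hz.
Nyquist rate = 2 × 14 Hz = 28 Hz.

28 Hz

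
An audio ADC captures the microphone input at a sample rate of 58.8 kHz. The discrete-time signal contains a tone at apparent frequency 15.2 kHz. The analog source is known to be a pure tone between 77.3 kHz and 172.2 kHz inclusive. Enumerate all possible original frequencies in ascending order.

102.4 kHz, 132.8 kHz, 161.2 kHz

Frequencies that alias to 15.2 kHz are k·fs ± 15.2 kHz for integer k ≥ 0.
k=0: 15.2 kHz.
k=1: 43.6 kHz, 74 kHz.
k=2: 102.4 kHz, 132.8 kHz.
k=3: 161.2 kHz, 191.6 kHz.
k=4: 220 kHz, 250.4 kHz.
Within [77.3 kHz, 172.2 kHz]: 102.4 kHz, 132.8 kHz, 161.2 kHz.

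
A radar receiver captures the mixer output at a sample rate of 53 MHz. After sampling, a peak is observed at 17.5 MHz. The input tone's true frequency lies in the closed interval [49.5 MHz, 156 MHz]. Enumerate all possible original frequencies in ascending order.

Frequencies that alias to 17.5 MHz are k·fs ± 17.5 MHz for integer k ≥ 0.
k=0: 17.5 MHz.
k=1: 35.5 MHz, 70.5 MHz.
k=2: 88.5 MHz, 123.5 MHz.
k=3: 141.5 MHz, 176.5 MHz.
k=4: 194.5 MHz, 229.5 MHz.
Within [49.5 MHz, 156 MHz]: 70.5 MHz, 88.5 MHz, 123.5 MHz, 141.5 MHz.

70.5 MHz, 88.5 MHz, 123.5 MHz, 141.5 MHz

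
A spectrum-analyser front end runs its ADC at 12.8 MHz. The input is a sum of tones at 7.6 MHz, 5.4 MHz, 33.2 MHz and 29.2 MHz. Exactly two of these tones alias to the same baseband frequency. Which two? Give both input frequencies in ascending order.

7.6 MHz, 33.2 MHz

fs/2 = 6.4 MHz.
7.6 MHz > fs/2 = 6.4 MHz, folds to fs − 7.6 MHz = 5.2 MHz.
5.4 MHz ≤ fs/2 = 6.4 MHz, passes unchanged.
33.2 MHz mod fs = 7.6 MHz.
7.6 MHz > fs/2 = 6.4 MHz, folds to fs − 7.6 MHz = 5.2 MHz.
29.2 MHz mod fs = 3.6 MHz.
3.6 MHz ≤ fs/2 = 6.4 MHz, appears at 3.6 MHz.
7.6 MHz and 33.2 MHz both map to 5.2 MHz.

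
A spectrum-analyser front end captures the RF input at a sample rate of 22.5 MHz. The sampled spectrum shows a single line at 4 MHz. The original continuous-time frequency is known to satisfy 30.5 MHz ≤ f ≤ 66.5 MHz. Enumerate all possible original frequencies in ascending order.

41 MHz, 49 MHz, 63.5 MHz

Frequencies that alias to 4 MHz are k·fs ± 4 MHz for integer k ≥ 0.
k=0: 4 MHz.
k=1: 18.5 MHz, 26.5 MHz.
k=2: 41 MHz, 49 MHz.
k=3: 63.5 MHz, 71.5 MHz.
k=4: 86 MHz, 94 MHz.
Within [30.5 MHz, 66.5 MHz]: 41 MHz, 49 MHz, 63.5 MHz.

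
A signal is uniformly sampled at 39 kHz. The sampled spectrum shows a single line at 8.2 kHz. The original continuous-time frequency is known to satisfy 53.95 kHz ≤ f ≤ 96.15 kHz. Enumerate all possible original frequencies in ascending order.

Frequencies that alias to 8.2 kHz are k·fs ± 8.2 kHz for integer k ≥ 0.
k=0: 8.2 kHz.
k=1: 30.8 kHz, 47.2 kHz.
k=2: 69.8 kHz, 86.2 kHz.
k=3: 108.8 kHz, 125.2 kHz.
Within [53.95 kHz, 96.15 kHz]: 69.8 kHz, 86.2 kHz.

69.8 kHz, 86.2 kHz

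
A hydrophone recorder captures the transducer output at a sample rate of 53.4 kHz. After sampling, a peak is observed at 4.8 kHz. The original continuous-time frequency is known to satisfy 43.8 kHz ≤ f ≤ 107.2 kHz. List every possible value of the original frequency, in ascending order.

Frequencies that alias to 4.8 kHz are k·fs ± 4.8 kHz for integer k ≥ 0.
k=0: 4.8 kHz.
k=1: 48.6 kHz, 58.2 kHz.
k=2: 102 kHz, 111.6 kHz.
k=3: 155.4 kHz, 165 kHz.
Within [43.8 kHz, 107.2 kHz]: 48.6 kHz, 58.2 kHz, 102 kHz.

48.6 kHz, 58.2 kHz, 102 kHz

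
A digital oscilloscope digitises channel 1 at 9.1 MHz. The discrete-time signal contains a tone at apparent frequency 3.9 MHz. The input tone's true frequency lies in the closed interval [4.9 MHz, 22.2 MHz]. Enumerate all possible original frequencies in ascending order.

5.2 MHz, 13 MHz, 14.3 MHz, 22.1 MHz

Frequencies that alias to 3.9 MHz are k·fs ± 3.9 MHz for integer k ≥ 0.
k=0: 3.9 MHz.
k=1: 5.2 MHz, 13 MHz.
k=2: 14.3 MHz, 22.1 MHz.
k=3: 23.4 MHz, 31.2 MHz.
Within [4.9 MHz, 22.2 MHz]: 5.2 MHz, 13 MHz, 14.3 MHz, 22.1 MHz.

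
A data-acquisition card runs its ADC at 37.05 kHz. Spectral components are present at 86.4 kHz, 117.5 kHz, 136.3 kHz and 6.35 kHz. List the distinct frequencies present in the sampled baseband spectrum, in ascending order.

fs/2 = 18.525 kHz.
86.4 kHz mod fs = 12.3 kHz.
12.3 kHz ≤ fs/2 = 18.525 kHz, appears at 12.3 kHz.
117.5 kHz mod fs = 6.35 kHz.
6.35 kHz ≤ fs/2 = 18.525 kHz, appears at 6.35 kHz.
136.3 kHz mod fs = 25.15 kHz.
25.15 kHz > fs/2 = 18.525 kHz, folds to fs − 25.15 kHz = 11.9 kHz.
6.35 kHz ≤ fs/2 = 18.525 kHz, passes unchanged.
Distinct values: {6.35 kHz, 11.9 kHz, 12.3 kHz}.

6.35 kHz, 11.9 kHz, 12.3 kHz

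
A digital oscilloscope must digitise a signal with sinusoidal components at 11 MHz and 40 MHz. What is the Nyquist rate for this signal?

Highest-frequency component: 40 MHz.
Nyquist rate = 2 × 40 MHz = 80 MHz.

80 MHz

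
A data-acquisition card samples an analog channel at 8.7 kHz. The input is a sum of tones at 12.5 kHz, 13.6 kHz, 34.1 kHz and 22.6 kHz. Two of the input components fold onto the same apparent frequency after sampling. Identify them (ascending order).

fs/2 = 4.35 kHz.
12.5 kHz mod fs = 3.8 kHz.
3.8 kHz ≤ fs/2 = 4.35 kHz, appears at 3.8 kHz.
13.6 kHz mod fs = 4.9 kHz.
4.9 kHz > fs/2 = 4.35 kHz, folds to fs − 4.9 kHz = 3.8 kHz.
34.1 kHz mod fs = 8 kHz.
8 kHz > fs/2 = 4.35 kHz, folds to fs − 8 kHz = 0.7 kHz.
22.6 kHz mod fs = 5.2 kHz.
5.2 kHz > fs/2 = 4.35 kHz, folds to fs − 5.2 kHz = 3.5 kHz.
12.5 kHz and 13.6 kHz both map to 3.8 kHz.

12.5 kHz, 13.6 kHz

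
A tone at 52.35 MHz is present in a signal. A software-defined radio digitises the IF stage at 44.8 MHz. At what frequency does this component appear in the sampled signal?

7.55 MHz

52.35 MHz mod fs = 7.55 MHz.
7.55 MHz ≤ fs/2 = 22.4 MHz, appears at 7.55 MHz.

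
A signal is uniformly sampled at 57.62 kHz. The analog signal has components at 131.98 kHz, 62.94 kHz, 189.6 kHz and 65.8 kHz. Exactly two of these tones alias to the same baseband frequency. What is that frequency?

16.74 kHz

fs/2 = 28.81 kHz.
131.98 kHz mod fs = 16.74 kHz.
16.74 kHz ≤ fs/2 = 28.81 kHz, appears at 16.74 kHz.
62.94 kHz mod fs = 5.32 kHz.
5.32 kHz ≤ fs/2 = 28.81 kHz, appears at 5.32 kHz.
189.6 kHz mod fs = 16.74 kHz.
16.74 kHz ≤ fs/2 = 28.81 kHz, appears at 16.74 kHz.
65.8 kHz mod fs = 8.18 kHz.
8.18 kHz ≤ fs/2 = 28.81 kHz, appears at 8.18 kHz.
131.98 kHz and 189.6 kHz both map to 16.74 kHz.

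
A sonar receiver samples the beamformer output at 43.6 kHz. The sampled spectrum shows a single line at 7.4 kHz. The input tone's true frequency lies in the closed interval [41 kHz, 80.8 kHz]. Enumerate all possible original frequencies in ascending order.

51 kHz, 79.8 kHz

Frequencies that alias to 7.4 kHz are k·fs ± 7.4 kHz for integer k ≥ 0.
k=0: 7.4 kHz.
k=1: 36.2 kHz, 51 kHz.
k=2: 79.8 kHz, 94.6 kHz.
k=3: 123.4 kHz, 138.2 kHz.
Within [41 kHz, 80.8 kHz]: 51 kHz, 79.8 kHz.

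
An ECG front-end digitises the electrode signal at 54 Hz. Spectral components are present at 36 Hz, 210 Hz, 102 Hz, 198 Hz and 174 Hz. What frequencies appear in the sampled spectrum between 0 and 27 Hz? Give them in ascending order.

fs/2 = 27 Hz.
36 Hz > fs/2 = 27 Hz, folds to fs − 36 Hz = 18 Hz.
210 Hz mod fs = 48 Hz.
48 Hz > fs/2 = 27 Hz, folds to fs − 48 Hz = 6 Hz.
102 Hz mod fs = 48 Hz.
48 Hz > fs/2 = 27 Hz, folds to fs − 48 Hz = 6 Hz.
198 Hz mod fs = 36 Hz.
36 Hz > fs/2 = 27 Hz, folds to fs − 36 Hz = 18 Hz.
174 Hz mod fs = 12 Hz.
12 Hz ≤ fs/2 = 27 Hz, appears at 12 Hz.
Distinct values: {6 Hz, 12 Hz, 18 Hz}.

6 Hz, 12 Hz, 18 Hz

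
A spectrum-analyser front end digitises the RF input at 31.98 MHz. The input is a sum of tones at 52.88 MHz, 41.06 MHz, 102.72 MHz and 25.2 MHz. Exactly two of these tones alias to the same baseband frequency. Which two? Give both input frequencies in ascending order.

fs/2 = 15.99 MHz.
52.88 MHz mod fs = 20.9 MHz.
20.9 MHz > fs/2 = 15.99 MHz, folds to fs − 20.9 MHz = 11.08 MHz.
41.06 MHz mod fs = 9.08 MHz.
9.08 MHz ≤ fs/2 = 15.99 MHz, appears at 9.08 MHz.
102.72 MHz mod fs = 6.78 MHz.
6.78 MHz ≤ fs/2 = 15.99 MHz, appears at 6.78 MHz.
25.2 MHz > fs/2 = 15.99 MHz, folds to fs − 25.2 MHz = 6.78 MHz.
25.2 MHz and 102.72 MHz both map to 6.78 MHz.

25.2 MHz, 102.72 MHz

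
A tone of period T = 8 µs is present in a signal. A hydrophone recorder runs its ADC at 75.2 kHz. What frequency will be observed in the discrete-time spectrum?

T = 8 µs → f = 1/T = 125 kHz.
125 kHz mod fs = 49.8 kHz.
49.8 kHz > fs/2 = 37.6 kHz, folds to fs − 49.8 kHz = 25.4 kHz.

25.4 kHz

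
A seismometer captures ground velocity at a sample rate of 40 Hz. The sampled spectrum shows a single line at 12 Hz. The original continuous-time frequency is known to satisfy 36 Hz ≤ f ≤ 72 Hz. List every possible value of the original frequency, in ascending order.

52 Hz, 68 Hz

Frequencies that alias to 12 Hz are k·fs ± 12 Hz for integer k ≥ 0.
k=0: 12 Hz.
k=1: 28 Hz, 52 Hz.
k=2: 68 Hz, 92 Hz.
k=3: 108 Hz, 132 Hz.
Within [36 Hz, 72 Hz]: 52 Hz, 68 Hz.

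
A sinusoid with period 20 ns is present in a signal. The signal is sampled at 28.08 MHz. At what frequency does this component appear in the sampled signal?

T = 20 ns → f = 1/T = 50 MHz.
50 MHz mod fs = 21.92 MHz.
21.92 MHz > fs/2 = 14.04 MHz, folds to fs − 21.92 MHz = 6.16 MHz.

6.16 MHz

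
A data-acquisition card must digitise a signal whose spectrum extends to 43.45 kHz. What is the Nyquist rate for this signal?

Nyquist rate = 2 × 43.45 kHz = 86.9 kHz.

86.9 kHz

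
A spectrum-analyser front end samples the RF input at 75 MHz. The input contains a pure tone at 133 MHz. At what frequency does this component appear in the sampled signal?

133 MHz mod fs = 58 MHz.
58 MHz > fs/2 = 37.5 MHz, folds to fs − 58 MHz = 17 MHz.

17 MHz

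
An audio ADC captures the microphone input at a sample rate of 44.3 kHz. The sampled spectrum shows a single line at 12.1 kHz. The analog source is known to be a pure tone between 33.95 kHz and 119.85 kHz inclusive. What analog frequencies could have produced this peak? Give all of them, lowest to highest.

56.4 kHz, 76.5 kHz, 100.7 kHz

Frequencies that alias to 12.1 kHz are k·fs ± 12.1 kHz for integer k ≥ 0.
k=0: 12.1 kHz.
k=1: 32.2 kHz, 56.4 kHz.
k=2: 76.5 kHz, 100.7 kHz.
k=3: 120.8 kHz, 145 kHz.
Within [33.95 kHz, 119.85 kHz]: 56.4 kHz, 76.5 kHz, 100.7 kHz.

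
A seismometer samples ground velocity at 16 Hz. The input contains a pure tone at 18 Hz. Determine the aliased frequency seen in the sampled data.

2 Hz

18 Hz mod fs = 2 Hz.
2 Hz ≤ fs/2 = 8 Hz, appears at 2 Hz.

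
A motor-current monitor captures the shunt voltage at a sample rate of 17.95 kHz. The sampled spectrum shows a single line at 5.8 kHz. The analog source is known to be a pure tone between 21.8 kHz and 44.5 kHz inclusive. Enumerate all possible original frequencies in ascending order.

23.75 kHz, 30.1 kHz, 41.7 kHz

Frequencies that alias to 5.8 kHz are k·fs ± 5.8 kHz for integer k ≥ 0.
k=0: 5.8 kHz.
k=1: 12.15 kHz, 23.75 kHz.
k=2: 30.1 kHz, 41.7 kHz.
k=3: 48.05 kHz, 59.65 kHz.
Within [21.8 kHz, 44.5 kHz]: 23.75 kHz, 30.1 kHz, 41.7 kHz.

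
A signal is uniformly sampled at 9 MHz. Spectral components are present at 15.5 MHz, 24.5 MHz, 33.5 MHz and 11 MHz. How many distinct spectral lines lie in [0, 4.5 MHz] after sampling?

fs/2 = 4.5 MHz.
15.5 MHz mod fs = 6.5 MHz.
6.5 MHz > fs/2 = 4.5 MHz, folds to fs − 6.5 MHz = 2.5 MHz.
24.5 MHz mod fs = 6.5 MHz.
6.5 MHz > fs/2 = 4.5 MHz, folds to fs − 6.5 MHz = 2.5 MHz.
33.5 MHz mod fs = 6.5 MHz.
6.5 MHz > fs/2 = 4.5 MHz, folds to fs − 6.5 MHz = 2.5 MHz.
11 MHz mod fs = 2 MHz.
2 MHz ≤ fs/2 = 4.5 MHz, appears at 2 MHz.
Distinct values: {2 MHz, 2.5 MHz} → 2.

2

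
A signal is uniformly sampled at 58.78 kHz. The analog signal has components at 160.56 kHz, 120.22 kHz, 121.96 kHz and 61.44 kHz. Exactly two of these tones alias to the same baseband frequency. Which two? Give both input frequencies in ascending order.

61.44 kHz, 120.22 kHz

fs/2 = 29.39 kHz.
160.56 kHz mod fs = 43 kHz.
43 kHz > fs/2 = 29.39 kHz, folds to fs − 43 kHz = 15.78 kHz.
120.22 kHz mod fs = 2.66 kHz.
2.66 kHz ≤ fs/2 = 29.39 kHz, appears at 2.66 kHz.
121.96 kHz mod fs = 4.4 kHz.
4.4 kHz ≤ fs/2 = 29.39 kHz, appears at 4.4 kHz.
61.44 kHz mod fs = 2.66 kHz.
2.66 kHz ≤ fs/2 = 29.39 kHz, appears at 2.66 kHz.
61.44 kHz and 120.22 kHz both map to 2.66 kHz.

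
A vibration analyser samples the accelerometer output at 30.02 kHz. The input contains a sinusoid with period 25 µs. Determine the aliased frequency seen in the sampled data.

T = 25 µs → f = 1/T = 40 kHz.
40 kHz mod fs = 9.98 kHz.
9.98 kHz ≤ fs/2 = 15.01 kHz, appears at 9.98 kHz.

9.98 kHz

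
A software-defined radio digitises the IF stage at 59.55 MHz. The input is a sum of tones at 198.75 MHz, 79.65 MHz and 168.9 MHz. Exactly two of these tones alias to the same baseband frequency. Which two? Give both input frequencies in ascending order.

fs/2 = 29.775 MHz.
198.75 MHz mod fs = 20.1 MHz.
20.1 MHz ≤ fs/2 = 29.775 MHz, appears at 20.1 MHz.
79.65 MHz mod fs = 20.1 MHz.
20.1 MHz ≤ fs/2 = 29.775 MHz, appears at 20.1 MHz.
168.9 MHz mod fs = 49.8 MHz.
49.8 MHz > fs/2 = 29.775 MHz, folds to fs − 49.8 MHz = 9.75 MHz.
79.65 MHz and 198.75 MHz both map to 20.1 MHz.

79.65 MHz, 198.75 MHz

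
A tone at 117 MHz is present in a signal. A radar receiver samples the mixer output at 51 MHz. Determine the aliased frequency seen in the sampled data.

117 MHz mod fs = 15 MHz.
15 MHz ≤ fs/2 = 25.5 MHz, appears at 15 MHz.

15 MHz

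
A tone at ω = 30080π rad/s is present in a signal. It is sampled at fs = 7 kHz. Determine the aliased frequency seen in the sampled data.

1.04 kHz

ω = 30080π rad/s → f = ω/(2π) = 15040 Hz = 15.04 kHz.
15.04 kHz mod fs = 1.04 kHz.
1.04 kHz ≤ fs/2 = 3.5 kHz, appears at 1.04 kHz.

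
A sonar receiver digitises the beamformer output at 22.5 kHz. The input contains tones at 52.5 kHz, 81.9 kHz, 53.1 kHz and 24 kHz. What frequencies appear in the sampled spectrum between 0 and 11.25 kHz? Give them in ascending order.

fs/2 = 11.25 kHz.
52.5 kHz mod fs = 7.5 kHz.
7.5 kHz ≤ fs/2 = 11.25 kHz, appears at 7.5 kHz.
81.9 kHz mod fs = 14.4 kHz.
14.4 kHz > fs/2 = 11.25 kHz, folds to fs − 14.4 kHz = 8.1 kHz.
53.1 kHz mod fs = 8.1 kHz.
8.1 kHz ≤ fs/2 = 11.25 kHz, appears at 8.1 kHz.
24 kHz mod fs = 1.5 kHz.
1.5 kHz ≤ fs/2 = 11.25 kHz, appears at 1.5 kHz.
Distinct values: {1.5 kHz, 7.5 kHz, 8.1 kHz}.

1.5 kHz, 7.5 kHz, 8.1 kHz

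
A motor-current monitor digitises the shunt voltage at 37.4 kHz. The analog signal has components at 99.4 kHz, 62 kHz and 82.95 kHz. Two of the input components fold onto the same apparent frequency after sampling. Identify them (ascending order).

62 kHz, 99.4 kHz

fs/2 = 18.7 kHz.
99.4 kHz mod fs = 24.6 kHz.
24.6 kHz > fs/2 = 18.7 kHz, folds to fs − 24.6 kHz = 12.8 kHz.
62 kHz mod fs = 24.6 kHz.
24.6 kHz > fs/2 = 18.7 kHz, folds to fs − 24.6 kHz = 12.8 kHz.
82.95 kHz mod fs = 8.15 kHz.
8.15 kHz ≤ fs/2 = 18.7 kHz, appears at 8.15 kHz.
62 kHz and 99.4 kHz both map to 12.8 kHz.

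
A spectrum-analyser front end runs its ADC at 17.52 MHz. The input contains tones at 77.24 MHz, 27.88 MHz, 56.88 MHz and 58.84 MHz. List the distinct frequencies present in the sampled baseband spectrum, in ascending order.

4.32 MHz, 6.28 MHz, 7.16 MHz

fs/2 = 8.76 MHz.
77.24 MHz mod fs = 7.16 MHz.
7.16 MHz ≤ fs/2 = 8.76 MHz, appears at 7.16 MHz.
27.88 MHz mod fs = 10.36 MHz.
10.36 MHz > fs/2 = 8.76 MHz, folds to fs − 10.36 MHz = 7.16 MHz.
56.88 MHz mod fs = 4.32 MHz.
4.32 MHz ≤ fs/2 = 8.76 MHz, appears at 4.32 MHz.
58.84 MHz mod fs = 6.28 MHz.
6.28 MHz ≤ fs/2 = 8.76 MHz, appears at 6.28 MHz.
Distinct values: {4.32 MHz, 6.28 MHz, 7.16 MHz}.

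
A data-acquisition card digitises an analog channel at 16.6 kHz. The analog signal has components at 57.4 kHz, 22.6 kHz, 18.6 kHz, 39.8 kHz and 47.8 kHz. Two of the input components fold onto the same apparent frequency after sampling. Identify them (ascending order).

fs/2 = 8.3 kHz.
57.4 kHz mod fs = 7.6 kHz.
7.6 kHz ≤ fs/2 = 8.3 kHz, appears at 7.6 kHz.
22.6 kHz mod fs = 6 kHz.
6 kHz ≤ fs/2 = 8.3 kHz, appears at 6 kHz.
18.6 kHz mod fs = 2 kHz.
2 kHz ≤ fs/2 = 8.3 kHz, appears at 2 kHz.
39.8 kHz mod fs = 6.6 kHz.
6.6 kHz ≤ fs/2 = 8.3 kHz, appears at 6.6 kHz.
47.8 kHz mod fs = 14.6 kHz.
14.6 kHz > fs/2 = 8.3 kHz, folds to fs − 14.6 kHz = 2 kHz.
18.6 kHz and 47.8 kHz both map to 2 kHz.

18.6 kHz, 47.8 kHz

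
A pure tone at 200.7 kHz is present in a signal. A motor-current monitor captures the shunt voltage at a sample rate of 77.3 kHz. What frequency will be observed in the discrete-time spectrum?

31.2 kHz

200.7 kHz mod fs = 46.1 kHz.
46.1 kHz > fs/2 = 38.65 kHz, folds to fs − 46.1 kHz = 31.2 kHz.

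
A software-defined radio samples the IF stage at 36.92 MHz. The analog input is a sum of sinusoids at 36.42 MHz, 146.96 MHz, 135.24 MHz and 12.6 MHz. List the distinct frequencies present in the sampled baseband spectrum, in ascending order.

0.5 MHz, 0.72 MHz, 12.44 MHz, 12.6 MHz

fs/2 = 18.46 MHz.
36.42 MHz > fs/2 = 18.46 MHz, folds to fs − 36.42 MHz = 0.5 MHz.
146.96 MHz mod fs = 36.2 MHz.
36.2 MHz > fs/2 = 18.46 MHz, folds to fs − 36.2 MHz = 0.72 MHz.
135.24 MHz mod fs = 24.48 MHz.
24.48 MHz > fs/2 = 18.46 MHz, folds to fs − 24.48 MHz = 12.44 MHz.
12.6 MHz ≤ fs/2 = 18.46 MHz, passes unchanged.
Distinct values: {0.5 MHz, 0.72 MHz, 12.44 MHz, 12.6 MHz}.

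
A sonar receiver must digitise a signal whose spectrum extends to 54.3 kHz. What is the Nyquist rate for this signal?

Nyquist rate = 2 × 54.3 kHz = 108.6 kHz.

108.6 kHz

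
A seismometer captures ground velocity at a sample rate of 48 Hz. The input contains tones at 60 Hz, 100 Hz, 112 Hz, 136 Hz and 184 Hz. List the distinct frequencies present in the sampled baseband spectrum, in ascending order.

fs/2 = 24 Hz.
60 Hz mod fs = 12 Hz.
12 Hz ≤ fs/2 = 24 Hz, appears at 12 Hz.
100 Hz mod fs = 4 Hz.
4 Hz ≤ fs/2 = 24 Hz, appears at 4 Hz.
112 Hz mod fs = 16 Hz.
16 Hz ≤ fs/2 = 24 Hz, appears at 16 Hz.
136 Hz mod fs = 40 Hz.
40 Hz > fs/2 = 24 Hz, folds to fs − 40 Hz = 8 Hz.
184 Hz mod fs = 40 Hz.
40 Hz > fs/2 = 24 Hz, folds to fs − 40 Hz = 8 Hz.
Distinct values: {4 Hz, 8 Hz, 12 Hz, 16 Hz}.

4 Hz, 8 Hz, 12 Hz, 16 Hz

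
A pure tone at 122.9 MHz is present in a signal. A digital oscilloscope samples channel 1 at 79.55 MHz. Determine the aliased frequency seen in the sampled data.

36.2 MHz

122.9 MHz mod fs = 43.35 MHz.
43.35 MHz > fs/2 = 39.775 MHz, folds to fs − 43.35 MHz = 36.2 MHz.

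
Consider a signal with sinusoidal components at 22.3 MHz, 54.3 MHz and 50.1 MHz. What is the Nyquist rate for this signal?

Highest-frequency component: 54.3 MHz.
Nyquist rate = 2 × 54.3 MHz = 108.6 MHz.

108.6 MHz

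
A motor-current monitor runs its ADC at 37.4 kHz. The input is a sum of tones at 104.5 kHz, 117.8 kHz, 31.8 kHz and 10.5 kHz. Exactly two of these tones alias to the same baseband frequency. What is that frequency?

fs/2 = 18.7 kHz.
104.5 kHz mod fs = 29.7 kHz.
29.7 kHz > fs/2 = 18.7 kHz, folds to fs − 29.7 kHz = 7.7 kHz.
117.8 kHz mod fs = 5.6 kHz.
5.6 kHz ≤ fs/2 = 18.7 kHz, appears at 5.6 kHz.
31.8 kHz > fs/2 = 18.7 kHz, folds to fs − 31.8 kHz = 5.6 kHz.
10.5 kHz ≤ fs/2 = 18.7 kHz, passes unchanged.
31.8 kHz and 117.8 kHz both map to 5.6 kHz.

5.6 kHz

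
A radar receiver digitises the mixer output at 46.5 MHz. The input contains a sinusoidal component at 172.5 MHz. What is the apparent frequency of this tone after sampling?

13.5 MHz

172.5 MHz mod fs = 33 MHz.
33 MHz > fs/2 = 23.25 MHz, folds to fs − 33 MHz = 13.5 MHz.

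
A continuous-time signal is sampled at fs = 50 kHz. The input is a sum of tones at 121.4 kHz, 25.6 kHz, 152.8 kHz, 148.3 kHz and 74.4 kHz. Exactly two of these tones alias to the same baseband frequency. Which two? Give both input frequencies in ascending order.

25.6 kHz, 74.4 kHz

fs/2 = 25 kHz.
121.4 kHz mod fs = 21.4 kHz.
21.4 kHz ≤ fs/2 = 25 kHz, appears at 21.4 kHz.
25.6 kHz > fs/2 = 25 kHz, folds to fs − 25.6 kHz = 24.4 kHz.
152.8 kHz mod fs = 2.8 kHz.
2.8 kHz ≤ fs/2 = 25 kHz, appears at 2.8 kHz.
148.3 kHz mod fs = 48.3 kHz.
48.3 kHz > fs/2 = 25 kHz, folds to fs − 48.3 kHz = 1.7 kHz.
74.4 kHz mod fs = 24.4 kHz.
24.4 kHz ≤ fs/2 = 25 kHz, appears at 24.4 kHz.
25.6 kHz and 74.4 kHz both map to 24.4 kHz.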